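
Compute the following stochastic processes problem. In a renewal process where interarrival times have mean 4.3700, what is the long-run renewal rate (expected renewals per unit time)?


Long-run renewal rate = 1/E(X)
= 1/4.3700
= 0.2288

0.2288


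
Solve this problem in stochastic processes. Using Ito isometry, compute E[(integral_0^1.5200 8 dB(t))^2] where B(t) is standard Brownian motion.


By Ito isometry: E[(int f dB)^2] = int f^2 dt
= 8^2 * 1.5200
= 64 * 1.5200 = 97.2800

97.2800


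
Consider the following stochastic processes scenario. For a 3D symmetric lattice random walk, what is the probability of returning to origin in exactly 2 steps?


P(return in 2 steps) = P(reverse first step) = 1/(2d)
= 1/6
= 0.1667

0.1667


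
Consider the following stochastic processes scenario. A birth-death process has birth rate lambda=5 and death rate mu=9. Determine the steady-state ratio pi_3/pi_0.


For birth-death process, pi_n/pi_0 = (lambda/mu)^n
= (5/9)^3
= 0.1715

0.1715


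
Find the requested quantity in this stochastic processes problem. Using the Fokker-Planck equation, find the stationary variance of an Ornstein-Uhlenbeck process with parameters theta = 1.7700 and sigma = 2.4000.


Stationary variance = sigma^2 / (2*theta)
= 2.4000^2 / (2*1.7700)
= 5.7600 / 3.5400
= 1.6271

1.6271


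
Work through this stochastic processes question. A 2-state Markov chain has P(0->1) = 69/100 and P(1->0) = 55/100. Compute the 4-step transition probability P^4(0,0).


Computing P^4 by matrix multiplication.
P = [[0.3100, 0.6900], [0.5500, 0.4500]]
After raising P to the power 4:
P^4(0,0) = 0.4454

0.4454


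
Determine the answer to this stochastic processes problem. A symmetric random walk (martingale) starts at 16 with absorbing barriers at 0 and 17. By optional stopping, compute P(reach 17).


By optional stopping theorem: E(M at tau) = M(0) = 16
P(hit 17)*17 + P(hit 0)*0 = 16
P(hit 17) = (16 - 0)/(17 - 0) = 16/17 = 0.9412

0.9412


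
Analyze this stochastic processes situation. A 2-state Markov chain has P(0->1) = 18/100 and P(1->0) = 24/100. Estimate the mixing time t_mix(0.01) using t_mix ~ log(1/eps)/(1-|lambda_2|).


lambda_2 = |1 - p01 - p10| = |1 - 0.1800 - 0.2400| = 0.5800
t_mix ~ log(1/eps)/(1 - |lambda_2|)
= log(100)/(1 - 0.5800) = 4.6052/0.4200
= 10.9647

10.9647


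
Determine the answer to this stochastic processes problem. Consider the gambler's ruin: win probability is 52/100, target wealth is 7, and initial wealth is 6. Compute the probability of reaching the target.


Gambler's ruin formula:
r = q/p = 0.4800/0.5200 = 0.9231
P(win) = (1 - r^i)/(1 - r^N)
= (1 - 0.9231^6)/(1 - 0.9231^7)
= 0.8891

0.8891


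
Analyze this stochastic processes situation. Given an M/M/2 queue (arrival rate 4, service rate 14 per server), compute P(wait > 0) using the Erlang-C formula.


a = lambda/mu = 0.2857
rho = a/c = 0.1429
Erlang-C formula applied:
C(c,a) = 0.0357

0.0357


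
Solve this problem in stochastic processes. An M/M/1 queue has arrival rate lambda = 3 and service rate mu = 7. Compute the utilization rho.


rho = lambda/mu
= 3/7
= 0.4286

0.4286


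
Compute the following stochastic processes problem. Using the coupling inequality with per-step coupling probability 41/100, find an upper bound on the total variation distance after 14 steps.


TV distance bound <= (1-delta)^n
= (1 - 0.4100)^14
= 0.5900^14
= 6.1934e-04

6.1934e-04


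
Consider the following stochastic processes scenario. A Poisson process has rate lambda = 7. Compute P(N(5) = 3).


P(N(t)=k) = (lambda*t)^k * exp(-lambda*t) / k!
lambda*t = 35
= 35^3 * exp(-35) / 3!
= 42875 * 6.3051e-16 / 6
= 4.5055e-12

4.5055e-12


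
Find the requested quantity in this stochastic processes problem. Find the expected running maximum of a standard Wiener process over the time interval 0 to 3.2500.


E(max B(s)) = sqrt(2t/pi)
= sqrt(2*3.2500/pi)
= sqrt(2.0690)
= 1.4384

1.4384


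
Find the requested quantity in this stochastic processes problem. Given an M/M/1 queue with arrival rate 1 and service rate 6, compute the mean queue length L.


rho = 1/6 = 0.1667
L = rho/(1-rho)
= 0.1667/0.8333
= 0.2000

0.2000


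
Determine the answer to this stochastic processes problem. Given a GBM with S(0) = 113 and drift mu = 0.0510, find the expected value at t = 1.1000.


E[S(t)] = S(0) * exp(mu * t)
= 113 * exp(0.0510 * 1.1000)
= 113 * 1.0577
= 119.5205

119.5205


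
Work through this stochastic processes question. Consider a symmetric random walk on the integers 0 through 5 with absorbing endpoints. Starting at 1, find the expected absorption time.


For symmetric RW on 0,...,N with absorbing barriers, E(i) = i*(N-i)
E(1) = 1 * 4 = 4

4


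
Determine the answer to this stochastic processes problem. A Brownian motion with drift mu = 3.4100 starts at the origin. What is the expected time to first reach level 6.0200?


Expected first passage time = a/mu
= 6.0200/3.4100
= 1.7654

1.7654


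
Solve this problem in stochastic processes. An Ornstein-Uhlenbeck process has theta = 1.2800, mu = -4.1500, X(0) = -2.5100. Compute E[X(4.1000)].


E[X(t)] = mu + (X(0) - mu)*exp(-theta*t)
= -4.1500 + (-2.5100 - -4.1500)*exp(-1.2800*4.1000)
= -4.1500 + 1.6400 * 0.0053
= -4.1414

-4.1414


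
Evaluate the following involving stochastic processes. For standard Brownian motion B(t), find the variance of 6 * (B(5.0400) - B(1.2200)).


Var(alpha*(B(t)-B(s))) = alpha^2 * (t-s)
= 6^2 * (5.0400 - 1.2200)
= 36 * 3.8200
= 137.5200

137.5200


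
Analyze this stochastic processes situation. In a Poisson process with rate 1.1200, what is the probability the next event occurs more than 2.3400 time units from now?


P(X > t) = exp(-lambda * t)
= exp(-1.1200 * 2.3400)
= exp(-2.6208) = 0.0727

0.0727


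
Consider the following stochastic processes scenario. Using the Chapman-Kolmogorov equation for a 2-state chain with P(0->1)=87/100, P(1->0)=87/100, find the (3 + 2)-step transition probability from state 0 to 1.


P^5 = P^3 * P^2
Computing via matrix multiplication of the transition matrix.
Entry (0,1) of P^5 = 0.6110

0.6110


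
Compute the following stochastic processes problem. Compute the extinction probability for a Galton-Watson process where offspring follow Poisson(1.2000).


Since mu = 1.2000 > 1, extinction prob q < 1.
Solve s = exp(mu*(s-1)) iteratively.
q = 0.6863

0.6863


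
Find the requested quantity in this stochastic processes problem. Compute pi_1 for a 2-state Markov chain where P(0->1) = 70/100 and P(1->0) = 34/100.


Stationary distribution: pi_0 = p10/(p01+p10), pi_1 = p01/(p01+p10)
p01 = 0.7000, p10 = 0.3400
pi_1 = 0.6731

0.6731


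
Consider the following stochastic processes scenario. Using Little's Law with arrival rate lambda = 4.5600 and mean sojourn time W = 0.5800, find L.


Little's Law: L = lambda * W
= 4.5600 * 0.5800
= 2.6448

2.6448


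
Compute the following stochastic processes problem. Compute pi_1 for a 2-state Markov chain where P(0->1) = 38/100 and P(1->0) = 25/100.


Stationary distribution: pi_0 = p10/(p01+p10), pi_1 = p01/(p01+p10)
p01 = 0.3800, p10 = 0.2500
pi_1 = 0.6032

0.6032


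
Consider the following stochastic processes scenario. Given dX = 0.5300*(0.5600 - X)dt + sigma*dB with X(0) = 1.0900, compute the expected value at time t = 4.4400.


E[X(t)] = mu + (X(0) - mu)*exp(-theta*t)
= 0.5600 + (1.0900 - 0.5600)*exp(-0.5300*4.4400)
= 0.5600 + 0.5300 * 0.0951
= 0.6104

0.6104


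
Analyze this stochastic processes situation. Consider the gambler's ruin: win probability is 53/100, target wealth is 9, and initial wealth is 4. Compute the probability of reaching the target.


Gambler's ruin formula:
r = q/p = 0.4700/0.5300 = 0.8868
P(win) = (1 - r^i)/(1 - r^N)
= (1 - 0.8868^4)/(1 - 0.8868^9)
= 0.5774

0.5774


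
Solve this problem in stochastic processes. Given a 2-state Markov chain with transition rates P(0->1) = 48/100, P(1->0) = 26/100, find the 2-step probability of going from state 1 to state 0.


Computing P^2 by matrix multiplication.
P = [[0.5200, 0.4800], [0.2600, 0.7400]]
After raising P to the power 2:
P^2(1,0) = 0.3276

0.3276


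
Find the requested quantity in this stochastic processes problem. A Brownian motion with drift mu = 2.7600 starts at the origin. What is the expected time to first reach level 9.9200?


Expected first passage time = a/mu
= 9.9200/2.7600
= 3.5942

3.5942


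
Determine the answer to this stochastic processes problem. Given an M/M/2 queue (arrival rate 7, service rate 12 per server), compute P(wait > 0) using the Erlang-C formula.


a = lambda/mu = 0.5833
rho = a/c = 0.2917
Erlang-C formula applied:
C(c,a) = 0.1317

0.1317


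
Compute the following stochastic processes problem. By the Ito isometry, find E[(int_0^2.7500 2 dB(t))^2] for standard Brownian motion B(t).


By Ito isometry: E[(int f dB)^2] = int f^2 dt
= 2^2 * 2.7500
= 4 * 2.7500 = 11.0000

11.0000


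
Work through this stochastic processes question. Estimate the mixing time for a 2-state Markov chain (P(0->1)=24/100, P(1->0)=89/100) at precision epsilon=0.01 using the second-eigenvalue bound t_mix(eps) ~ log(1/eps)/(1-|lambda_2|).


lambda_2 = |1 - p01 - p10| = |1 - 0.2400 - 0.8900| = 0.1300
t_mix ~ log(1/eps)/(1 - |lambda_2|)
= log(100)/(1 - 0.1300) = 4.6052/0.8700
= 5.2933

5.2933


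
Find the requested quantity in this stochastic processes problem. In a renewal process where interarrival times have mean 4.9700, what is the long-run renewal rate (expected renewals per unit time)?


Long-run renewal rate = 1/E(X)
= 1/4.9700
= 0.2012

0.2012


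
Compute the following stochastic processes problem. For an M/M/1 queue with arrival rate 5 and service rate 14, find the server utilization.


rho = lambda/mu
= 5/14
= 0.3571

0.3571


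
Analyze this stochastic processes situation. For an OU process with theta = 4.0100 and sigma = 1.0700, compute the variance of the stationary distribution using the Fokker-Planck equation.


Stationary variance = sigma^2 / (2*theta)
= 1.0700^2 / (2*4.0100)
= 1.1449 / 8.0200
= 0.1428

0.1428


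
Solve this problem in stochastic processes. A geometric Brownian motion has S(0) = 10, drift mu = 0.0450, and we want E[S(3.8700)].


E[S(t)] = S(0) * exp(mu * t)
= 10 * exp(0.0450 * 3.8700)
= 10 * 1.1902
= 11.9023

11.9023


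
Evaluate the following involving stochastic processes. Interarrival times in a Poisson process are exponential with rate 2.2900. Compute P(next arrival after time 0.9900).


P(X > t) = exp(-lambda * t)
= exp(-2.2900 * 0.9900)
= exp(-2.2671) = 0.1036

0.1036


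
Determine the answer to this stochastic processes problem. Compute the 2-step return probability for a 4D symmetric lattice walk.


P(return in 2 steps) = P(reverse first step) = 1/(2d)
= 1/8
= 0.1250

0.1250


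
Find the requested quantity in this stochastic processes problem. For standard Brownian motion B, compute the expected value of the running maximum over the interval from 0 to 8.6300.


E(max B(s)) = sqrt(2t/pi)
= sqrt(2*8.6300/pi)
= sqrt(5.4940)
= 2.3439

2.3439


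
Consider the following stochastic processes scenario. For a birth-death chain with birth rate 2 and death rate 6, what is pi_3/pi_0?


For birth-death process, pi_n/pi_0 = (lambda/mu)^n
= (2/6)^3
= 0.0370

0.0370


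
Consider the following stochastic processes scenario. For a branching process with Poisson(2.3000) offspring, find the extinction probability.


Since mu = 2.3000 > 1, extinction prob q < 1.
Solve s = exp(mu*(s-1)) iteratively.
q = 0.1376

0.1376


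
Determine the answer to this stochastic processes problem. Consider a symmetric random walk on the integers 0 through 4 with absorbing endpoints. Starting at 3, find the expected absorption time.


For symmetric RW on 0,...,N with absorbing barriers, E(i) = i*(N-i)
E(3) = 3 * 1 = 3

3


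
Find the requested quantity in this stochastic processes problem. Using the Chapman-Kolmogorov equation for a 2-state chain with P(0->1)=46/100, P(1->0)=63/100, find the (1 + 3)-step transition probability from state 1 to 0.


P^4 = P^1 * P^3
Computing via matrix multiplication of the transition matrix.
Entry (1,0) of P^4 = 0.5779

0.5779


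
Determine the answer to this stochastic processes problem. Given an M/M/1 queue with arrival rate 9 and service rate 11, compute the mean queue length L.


rho = 9/11 = 0.8182
L = rho/(1-rho)
= 0.8182/0.1818
= 4.5000

4.5000


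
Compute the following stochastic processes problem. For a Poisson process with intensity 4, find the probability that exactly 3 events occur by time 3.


P(N(t)=k) = (lambda*t)^k * exp(-lambda*t) / k!
lambda*t = 12
= 12^3 * exp(-12) / 3!
= 1728 * 6.1442e-06 / 6
= 0.0018

0.0018


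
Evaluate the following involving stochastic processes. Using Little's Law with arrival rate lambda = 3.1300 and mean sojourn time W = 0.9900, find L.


Little's Law: L = lambda * W
= 3.1300 * 0.9900
= 3.0987

3.0987


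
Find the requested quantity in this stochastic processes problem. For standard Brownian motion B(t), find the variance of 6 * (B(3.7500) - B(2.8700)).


Var(alpha*(B(t)-B(s))) = alpha^2 * (t-s)
= 6^2 * (3.7500 - 2.8700)
= 36 * 0.8800
= 31.6800

31.6800


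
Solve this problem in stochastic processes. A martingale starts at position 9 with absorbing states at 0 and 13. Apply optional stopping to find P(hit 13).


By optional stopping theorem: E(M at tau) = M(0) = 9
P(hit 13)*13 + P(hit 0)*0 = 9
P(hit 13) = (9 - 0)/(13 - 0) = 9/13 = 0.6923

0.6923


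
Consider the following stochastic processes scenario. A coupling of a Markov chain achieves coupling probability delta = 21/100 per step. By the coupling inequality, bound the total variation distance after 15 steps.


TV distance bound <= (1-delta)^n
= (1 - 0.2100)^15
= 0.7900^15
= 0.0291

0.0291


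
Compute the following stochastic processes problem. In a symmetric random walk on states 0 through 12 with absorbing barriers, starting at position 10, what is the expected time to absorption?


For symmetric RW on 0,...,N with absorbing barriers, E(i) = i*(N-i)
E(10) = 10 * 2 = 20

20


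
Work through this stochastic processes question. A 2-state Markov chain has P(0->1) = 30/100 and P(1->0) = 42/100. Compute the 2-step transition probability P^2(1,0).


Computing P^2 by matrix multiplication.
P = [[0.7000, 0.3000], [0.4200, 0.5800]]
After raising P to the power 2:
P^2(1,0) = 0.5376

0.5376


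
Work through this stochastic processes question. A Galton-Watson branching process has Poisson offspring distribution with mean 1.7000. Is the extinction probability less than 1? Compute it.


Since mu = 1.7000 > 1, extinction prob q < 1.
Solve s = exp(mu*(s-1)) iteratively.
q = 0.3088

0.3088


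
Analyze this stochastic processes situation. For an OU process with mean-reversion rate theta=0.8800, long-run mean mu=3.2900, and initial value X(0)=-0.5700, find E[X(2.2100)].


E[X(t)] = mu + (X(0) - mu)*exp(-theta*t)
= 3.2900 + (-0.5700 - 3.2900)*exp(-0.8800*2.2100)
= 3.2900 + -3.8600 * 0.1430
= 2.7380

2.7380


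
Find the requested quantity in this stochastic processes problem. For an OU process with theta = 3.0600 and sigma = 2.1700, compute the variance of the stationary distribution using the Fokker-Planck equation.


Stationary variance = sigma^2 / (2*theta)
= 2.1700^2 / (2*3.0600)
= 4.7089 / 6.1200
= 0.7694

0.7694


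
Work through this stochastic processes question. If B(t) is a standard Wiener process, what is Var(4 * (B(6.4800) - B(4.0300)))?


Var(alpha*(B(t)-B(s))) = alpha^2 * (t-s)
= 4^2 * (6.4800 - 4.0300)
= 16 * 2.4500
= 39.2000

39.2000


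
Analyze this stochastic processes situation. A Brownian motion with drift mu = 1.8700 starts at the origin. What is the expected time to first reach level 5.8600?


Expected first passage time = a/mu
= 5.8600/1.8700
= 3.1337

3.1337


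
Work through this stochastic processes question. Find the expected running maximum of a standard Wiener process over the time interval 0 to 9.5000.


E(max B(s)) = sqrt(2t/pi)
= sqrt(2*9.5000/pi)
= sqrt(6.0479)
= 2.4592

2.4592


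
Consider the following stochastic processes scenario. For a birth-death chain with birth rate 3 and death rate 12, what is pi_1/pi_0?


For birth-death process, pi_n/pi_0 = (lambda/mu)^n
= (3/12)^1
= 0.2500

0.2500


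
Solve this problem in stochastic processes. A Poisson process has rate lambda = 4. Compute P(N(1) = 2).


P(N(t)=k) = (lambda*t)^k * exp(-lambda*t) / k!
lambda*t = 4
= 4^2 * exp(-4) / 2!
= 16 * 0.0183 / 2
= 0.1465

0.1465


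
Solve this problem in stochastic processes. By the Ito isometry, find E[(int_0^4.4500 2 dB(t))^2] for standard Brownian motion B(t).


By Ito isometry: E[(int f dB)^2] = int f^2 dt
= 2^2 * 4.4500
= 4 * 4.4500 = 17.8000

17.8000


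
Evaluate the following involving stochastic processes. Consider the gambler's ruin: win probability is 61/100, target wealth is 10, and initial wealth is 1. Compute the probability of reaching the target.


Gambler's ruin formula:
r = q/p = 0.3900/0.6100 = 0.6393
P(win) = (1 - r^i)/(1 - r^N)
= (1 - 0.6393^1)/(1 - 0.6393^10)
= 0.3648

0.3648


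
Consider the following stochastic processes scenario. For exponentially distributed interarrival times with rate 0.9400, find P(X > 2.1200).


P(X > t) = exp(-lambda * t)
= exp(-0.9400 * 2.1200)
= exp(-1.9928) = 0.1363

0.1363


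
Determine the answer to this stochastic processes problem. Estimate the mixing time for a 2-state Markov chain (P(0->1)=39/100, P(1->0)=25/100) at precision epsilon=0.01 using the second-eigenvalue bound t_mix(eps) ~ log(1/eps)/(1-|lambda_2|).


lambda_2 = |1 - p01 - p10| = |1 - 0.3900 - 0.2500| = 0.3600
t_mix ~ log(1/eps)/(1 - |lambda_2|)
= log(100)/(1 - 0.3600) = 4.6052/0.6400
= 7.1956

7.1956


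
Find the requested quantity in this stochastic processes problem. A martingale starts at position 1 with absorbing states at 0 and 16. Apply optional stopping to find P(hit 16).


By optional stopping theorem: E(M at tau) = M(0) = 1
P(hit 16)*16 + P(hit 0)*0 = 1
P(hit 16) = (1 - 0)/(16 - 0) = 1/16 = 0.0625

0.0625


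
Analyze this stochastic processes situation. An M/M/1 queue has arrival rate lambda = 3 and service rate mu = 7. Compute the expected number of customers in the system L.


rho = 3/7 = 0.4286
L = rho/(1-rho)
= 0.4286/0.5714
= 0.7500

0.7500


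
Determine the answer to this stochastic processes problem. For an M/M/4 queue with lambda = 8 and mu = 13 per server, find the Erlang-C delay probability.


a = lambda/mu = 0.6154
rho = a/c = 0.1538
Erlang-C formula applied:
C(c,a) = 0.0038

0.0038


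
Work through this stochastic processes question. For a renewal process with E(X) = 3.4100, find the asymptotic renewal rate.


Long-run renewal rate = 1/E(X)
= 1/3.4100
= 0.2933

0.2933


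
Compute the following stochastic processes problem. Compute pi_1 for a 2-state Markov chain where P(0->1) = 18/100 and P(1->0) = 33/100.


Stationary distribution: pi_0 = p10/(p01+p10), pi_1 = p01/(p01+p10)
p01 = 0.1800, p10 = 0.3300
pi_1 = 0.3529

0.3529


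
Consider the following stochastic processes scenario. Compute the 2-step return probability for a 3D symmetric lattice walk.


P(return in 2 steps) = P(reverse first step) = 1/(2d)
= 1/6
= 0.1667

0.1667


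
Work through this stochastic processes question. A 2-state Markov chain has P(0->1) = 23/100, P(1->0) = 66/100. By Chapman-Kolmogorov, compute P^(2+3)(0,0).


P^5 = P^2 * P^3
Computing via matrix multiplication of the transition matrix.
Entry (0,0) of P^5 = 0.7416

0.7416


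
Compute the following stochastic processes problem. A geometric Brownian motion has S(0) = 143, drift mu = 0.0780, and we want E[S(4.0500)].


E[S(t)] = S(0) * exp(mu * t)
= 143 * exp(0.0780 * 4.0500)
= 143 * 1.3715
= 196.1235

196.1235


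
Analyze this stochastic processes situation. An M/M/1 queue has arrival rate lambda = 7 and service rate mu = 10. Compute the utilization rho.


rho = lambda/mu
= 7/10
= 0.7000

0.7000


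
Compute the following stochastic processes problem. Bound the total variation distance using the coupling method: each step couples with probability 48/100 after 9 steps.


TV distance bound <= (1-delta)^n
= (1 - 0.4800)^9
= 0.5200^9
= 0.0028

0.0028


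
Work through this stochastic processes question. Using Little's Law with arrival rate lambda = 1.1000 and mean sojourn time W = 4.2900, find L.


Little's Law: L = lambda * W
= 1.1000 * 4.2900
= 4.7190

4.7190


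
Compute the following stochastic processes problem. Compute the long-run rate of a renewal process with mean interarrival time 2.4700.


Long-run renewal rate = 1/E(X)
= 1/2.4700
= 0.4049

0.4049


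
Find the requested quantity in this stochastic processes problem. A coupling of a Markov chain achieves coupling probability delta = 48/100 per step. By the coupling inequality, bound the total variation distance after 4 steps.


TV distance bound <= (1-delta)^n
= (1 - 0.4800)^4
= 0.5200^4
= 0.0731

0.0731


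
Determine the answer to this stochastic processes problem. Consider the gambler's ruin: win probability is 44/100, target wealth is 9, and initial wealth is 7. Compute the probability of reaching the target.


Gambler's ruin formula:
r = q/p = 0.5600/0.4400 = 1.2727
P(win) = (1 - r^i)/(1 - r^N)
= (1 - 1.2727^7)/(1 - 1.2727^9)
= 0.5681

0.5681


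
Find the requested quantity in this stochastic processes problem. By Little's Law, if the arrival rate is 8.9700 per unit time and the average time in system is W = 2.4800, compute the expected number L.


Little's Law: L = lambda * W
= 8.9700 * 2.4800
= 22.2456

22.2456


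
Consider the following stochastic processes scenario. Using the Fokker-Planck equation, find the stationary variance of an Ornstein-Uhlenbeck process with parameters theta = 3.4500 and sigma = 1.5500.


Stationary variance = sigma^2 / (2*theta)
= 1.5500^2 / (2*3.4500)
= 2.4025 / 6.9000
= 0.3482

0.3482


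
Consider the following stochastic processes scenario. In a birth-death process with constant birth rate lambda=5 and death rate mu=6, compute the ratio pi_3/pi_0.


For birth-death process, pi_n/pi_0 = (lambda/mu)^n
= (5/6)^3
= 0.5787

0.5787


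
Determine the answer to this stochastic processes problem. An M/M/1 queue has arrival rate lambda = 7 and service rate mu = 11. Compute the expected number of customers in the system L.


rho = 7/11 = 0.6364
L = rho/(1-rho)
= 0.6364/0.3636
= 1.7500

1.7500


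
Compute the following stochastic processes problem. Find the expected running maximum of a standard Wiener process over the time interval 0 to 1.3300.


E(max B(s)) = sqrt(2t/pi)
= sqrt(2*1.3300/pi)
= sqrt(0.8467)
= 0.9202

0.9202


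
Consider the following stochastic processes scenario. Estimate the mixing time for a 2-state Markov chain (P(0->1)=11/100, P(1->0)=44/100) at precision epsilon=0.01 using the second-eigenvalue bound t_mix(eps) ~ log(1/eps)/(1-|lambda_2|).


lambda_2 = |1 - p01 - p10| = |1 - 0.1100 - 0.4400| = 0.4500
t_mix ~ log(1/eps)/(1 - |lambda_2|)
= log(100)/(1 - 0.4500) = 4.6052/0.5500
= 8.3730

8.3730


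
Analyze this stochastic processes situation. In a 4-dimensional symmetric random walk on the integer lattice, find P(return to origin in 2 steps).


P(return in 2 steps) = P(reverse first step) = 1/(2d)
= 1/8
= 0.1250

0.1250


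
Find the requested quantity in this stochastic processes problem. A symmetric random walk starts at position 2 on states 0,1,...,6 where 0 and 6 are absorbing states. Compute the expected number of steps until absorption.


For symmetric RW on 0,...,N with absorbing barriers, E(i) = i*(N-i)
E(2) = 2 * 4 = 8

8


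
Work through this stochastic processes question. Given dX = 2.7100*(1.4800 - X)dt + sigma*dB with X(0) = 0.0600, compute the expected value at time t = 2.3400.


E[X(t)] = mu + (X(0) - mu)*exp(-theta*t)
= 1.4800 + (0.0600 - 1.4800)*exp(-2.7100*2.3400)
= 1.4800 + -1.4200 * 0.0018
= 1.4775

1.4775


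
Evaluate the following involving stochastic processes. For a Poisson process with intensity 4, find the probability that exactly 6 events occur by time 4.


P(N(t)=k) = (lambda*t)^k * exp(-lambda*t) / k!
lambda*t = 16
= 16^6 * exp(-16) / 6!
= 16777216 * 1.1254e-07 / 720
= 0.0026

0.0026


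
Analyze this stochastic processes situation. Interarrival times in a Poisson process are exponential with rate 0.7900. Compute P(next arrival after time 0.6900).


P(X > t) = exp(-lambda * t)
= exp(-0.7900 * 0.6900)
= exp(-0.5451) = 0.5798

0.5798


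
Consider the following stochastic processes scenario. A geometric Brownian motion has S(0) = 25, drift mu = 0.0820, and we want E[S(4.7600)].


E[S(t)] = S(0) * exp(mu * t)
= 25 * exp(0.0820 * 4.7600)
= 25 * 1.4775
= 36.9363

36.9363


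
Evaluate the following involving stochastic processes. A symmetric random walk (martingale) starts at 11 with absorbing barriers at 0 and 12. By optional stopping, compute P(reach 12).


By optional stopping theorem: E(M at tau) = M(0) = 11
P(hit 12)*12 + P(hit 0)*0 = 11
P(hit 12) = (11 - 0)/(12 - 0) = 11/12 = 0.9167

0.9167


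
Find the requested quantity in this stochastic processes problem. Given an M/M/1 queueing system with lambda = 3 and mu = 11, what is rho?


rho = lambda/mu
= 3/11
= 0.2727

0.2727


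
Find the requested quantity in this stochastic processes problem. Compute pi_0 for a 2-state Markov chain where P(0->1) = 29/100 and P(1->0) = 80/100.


Stationary distribution: pi_0 = p10/(p01+p10), pi_1 = p01/(p01+p10)
p01 = 0.2900, p10 = 0.8000
pi_0 = 0.7339

0.7339


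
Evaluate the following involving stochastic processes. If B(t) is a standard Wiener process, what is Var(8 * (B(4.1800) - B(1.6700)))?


Var(alpha*(B(t)-B(s))) = alpha^2 * (t-s)
= 8^2 * (4.1800 - 1.6700)
= 64 * 2.5100
= 160.6400

160.6400


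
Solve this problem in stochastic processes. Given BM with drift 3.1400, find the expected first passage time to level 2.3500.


Expected first passage time = a/mu
= 2.3500/3.1400
= 0.7484

0.7484


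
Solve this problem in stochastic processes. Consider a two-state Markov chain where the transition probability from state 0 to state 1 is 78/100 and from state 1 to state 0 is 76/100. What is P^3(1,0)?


Computing P^3 by matrix multiplication.
P = [[0.2200, 0.7800], [0.7600, 0.2400]]
After raising P to the power 3:
P^3(1,0) = 0.5712

0.5712


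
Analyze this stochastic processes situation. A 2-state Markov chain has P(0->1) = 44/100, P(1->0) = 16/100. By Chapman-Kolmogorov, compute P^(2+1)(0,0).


P^3 = P^2 * P^1
Computing via matrix multiplication of the transition matrix.
Entry (0,0) of P^3 = 0.3136

0.3136


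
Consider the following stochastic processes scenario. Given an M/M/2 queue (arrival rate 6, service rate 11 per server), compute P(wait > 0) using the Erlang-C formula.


a = lambda/mu = 0.5455
rho = a/c = 0.2727
Erlang-C formula applied:
C(c,a) = 0.1169

0.1169


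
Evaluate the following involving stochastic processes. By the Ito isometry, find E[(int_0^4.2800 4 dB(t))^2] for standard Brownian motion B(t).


By Ito isometry: E[(int f dB)^2] = int f^2 dt
= 4^2 * 4.2800
= 16 * 4.2800 = 68.4800

68.4800


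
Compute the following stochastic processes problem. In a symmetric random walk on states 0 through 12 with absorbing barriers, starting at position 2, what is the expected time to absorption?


For symmetric RW on 0,...,N with absorbing barriers, E(i) = i*(N-i)
E(2) = 2 * 10 = 20

20


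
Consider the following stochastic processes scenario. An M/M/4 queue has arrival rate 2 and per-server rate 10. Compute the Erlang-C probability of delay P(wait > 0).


a = lambda/mu = 0.2000
rho = a/c = 0.0500
Erlang-C formula applied:
C(c,a) = 5.7455e-05

5.7455e-05


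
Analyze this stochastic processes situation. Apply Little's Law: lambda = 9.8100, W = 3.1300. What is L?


Little's Law: L = lambda * W
= 9.8100 * 3.1300
= 30.7053

30.7053


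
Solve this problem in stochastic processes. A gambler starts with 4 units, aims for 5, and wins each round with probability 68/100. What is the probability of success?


Gambler's ruin formula:
r = q/p = 0.3200/0.6800 = 0.4706
P(win) = (1 - r^i)/(1 - r^N)
= (1 - 0.4706^4)/(1 - 0.4706^5)
= 0.9734

0.9734


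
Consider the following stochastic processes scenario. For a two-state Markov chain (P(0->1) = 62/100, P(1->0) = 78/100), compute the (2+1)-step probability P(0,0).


P^3 = P^2 * P^1
Computing via matrix multiplication of the transition matrix.
Entry (0,0) of P^3 = 0.5288

0.5288


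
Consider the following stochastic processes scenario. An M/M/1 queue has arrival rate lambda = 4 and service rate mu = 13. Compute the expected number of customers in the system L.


rho = 4/13 = 0.3077
L = rho/(1-rho)
= 0.3077/0.6923
= 0.4444

0.4444


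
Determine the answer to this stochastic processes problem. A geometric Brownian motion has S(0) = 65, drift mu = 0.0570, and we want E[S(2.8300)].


E[S(t)] = S(0) * exp(mu * t)
= 65 * exp(0.0570 * 2.8300)
= 65 * 1.1750
= 76.3782

76.3782


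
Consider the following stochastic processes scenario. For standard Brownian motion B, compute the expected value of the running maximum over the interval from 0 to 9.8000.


E(max B(s)) = sqrt(2t/pi)
= sqrt(2*9.8000/pi)
= sqrt(6.2389)
= 2.4978

2.4978


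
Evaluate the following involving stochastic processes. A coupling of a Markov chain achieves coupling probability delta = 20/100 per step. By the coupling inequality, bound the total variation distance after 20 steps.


TV distance bound <= (1-delta)^n
= (1 - 0.2000)^20
= 0.8000^20
= 0.0115

0.0115


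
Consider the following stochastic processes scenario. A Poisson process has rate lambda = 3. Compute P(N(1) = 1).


P(N(t)=k) = (lambda*t)^k * exp(-lambda*t) / k!
lambda*t = 3
= 3^1 * exp(-3) / 1!
= 3 * 0.0498 / 1
= 0.1494

0.1494


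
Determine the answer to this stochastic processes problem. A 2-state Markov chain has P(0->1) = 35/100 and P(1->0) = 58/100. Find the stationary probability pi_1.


Stationary distribution: pi_0 = p10/(p01+p10), pi_1 = p01/(p01+p10)
p01 = 0.3500, p10 = 0.5800
pi_1 = 0.3763

0.3763


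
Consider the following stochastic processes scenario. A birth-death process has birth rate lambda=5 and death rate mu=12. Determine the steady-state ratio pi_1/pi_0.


For birth-death process, pi_n/pi_0 = (lambda/mu)^n
= (5/12)^1
= 0.4167

0.4167


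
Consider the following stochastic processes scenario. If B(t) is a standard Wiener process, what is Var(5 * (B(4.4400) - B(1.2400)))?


Var(alpha*(B(t)-B(s))) = alpha^2 * (t-s)
= 5^2 * (4.4400 - 1.2400)
= 25 * 3.2000
= 80.0000

80.0000


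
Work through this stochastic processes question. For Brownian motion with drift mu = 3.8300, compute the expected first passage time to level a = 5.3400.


Expected first passage time = a/mu
= 5.3400/3.8300
= 1.3943

1.3943


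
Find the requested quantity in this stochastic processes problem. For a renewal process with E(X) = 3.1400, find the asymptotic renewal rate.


Long-run renewal rate = 1/E(X)
= 1/3.1400
= 0.3185

0.3185


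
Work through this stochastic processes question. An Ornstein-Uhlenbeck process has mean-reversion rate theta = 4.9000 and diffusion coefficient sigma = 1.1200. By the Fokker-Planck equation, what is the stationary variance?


Stationary variance = sigma^2 / (2*theta)
= 1.1200^2 / (2*4.9000)
= 1.2544 / 9.8000
= 0.1280

0.1280


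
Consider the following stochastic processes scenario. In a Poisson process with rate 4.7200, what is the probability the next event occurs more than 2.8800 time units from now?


P(X > t) = exp(-lambda * t)
= exp(-4.7200 * 2.8800)
= exp(-13.5936) = 1.2485e-06

1.2485e-06


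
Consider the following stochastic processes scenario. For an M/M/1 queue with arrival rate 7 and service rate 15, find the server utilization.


rho = lambda/mu
= 7/15
= 0.4667

0.4667


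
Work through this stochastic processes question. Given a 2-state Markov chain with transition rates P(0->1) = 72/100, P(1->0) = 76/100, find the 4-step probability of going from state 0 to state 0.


Computing P^4 by matrix multiplication.
P = [[0.2800, 0.7200], [0.7600, 0.2400]]
After raising P to the power 4:
P^4(0,0) = 0.5393

0.5393


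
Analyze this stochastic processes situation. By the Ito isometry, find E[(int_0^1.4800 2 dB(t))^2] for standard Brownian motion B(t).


By Ito isometry: E[(int f dB)^2] = int f^2 dt
= 2^2 * 1.4800
= 4 * 1.4800 = 5.9200

5.9200


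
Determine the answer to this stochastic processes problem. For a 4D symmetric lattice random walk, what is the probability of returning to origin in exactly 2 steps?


P(return in 2 steps) = P(reverse first step) = 1/(2d)
= 1/8
= 0.1250

0.1250


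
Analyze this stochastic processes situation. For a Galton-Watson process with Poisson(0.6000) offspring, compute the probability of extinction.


Since mu = 0.6000 <= 1, extinction probability = 1.

1.0000


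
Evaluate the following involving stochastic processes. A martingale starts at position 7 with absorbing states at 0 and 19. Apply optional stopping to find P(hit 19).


By optional stopping theorem: E(M at tau) = M(0) = 7
P(hit 19)*19 + P(hit 0)*0 = 7
P(hit 19) = (7 - 0)/(19 - 0) = 7/19 = 0.3684

0.3684


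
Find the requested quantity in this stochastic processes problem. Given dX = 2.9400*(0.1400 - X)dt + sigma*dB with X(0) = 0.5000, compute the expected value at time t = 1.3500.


E[X(t)] = mu + (X(0) - mu)*exp(-theta*t)
= 0.1400 + (0.5000 - 0.1400)*exp(-2.9400*1.3500)
= 0.1400 + 0.3600 * 0.0189
= 0.1468

0.1468


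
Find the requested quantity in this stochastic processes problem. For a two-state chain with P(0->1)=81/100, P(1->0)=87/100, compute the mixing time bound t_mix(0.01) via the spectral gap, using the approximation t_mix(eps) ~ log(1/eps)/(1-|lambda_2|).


lambda_2 = |1 - p01 - p10| = |1 - 0.8100 - 0.8700| = 0.6800
t_mix ~ log(1/eps)/(1 - |lambda_2|)
= log(100)/(1 - 0.6800) = 4.6052/0.3200
= 14.3912

14.3912


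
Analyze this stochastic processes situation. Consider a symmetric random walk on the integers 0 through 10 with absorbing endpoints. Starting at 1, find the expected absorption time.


For symmetric RW on 0,...,N with absorbing barriers, E(i) = i*(N-i)
E(1) = 1 * 9 = 9

9


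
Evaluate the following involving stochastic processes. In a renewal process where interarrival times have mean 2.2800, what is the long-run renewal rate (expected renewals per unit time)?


Long-run renewal rate = 1/E(X)
= 1/2.2800
= 0.4386

0.4386


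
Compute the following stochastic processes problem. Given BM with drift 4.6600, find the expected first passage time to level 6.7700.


Expected first passage time = a/mu
= 6.7700/4.6600
= 1.4528

1.4528


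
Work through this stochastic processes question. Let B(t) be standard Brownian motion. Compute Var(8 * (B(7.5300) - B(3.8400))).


Var(alpha*(B(t)-B(s))) = alpha^2 * (t-s)
= 8^2 * (7.5300 - 3.8400)
= 64 * 3.6900
= 236.1600

236.1600


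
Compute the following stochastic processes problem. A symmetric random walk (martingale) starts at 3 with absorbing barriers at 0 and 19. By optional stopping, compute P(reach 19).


By optional stopping theorem: E(M at tau) = M(0) = 3
P(hit 19)*19 + P(hit 0)*0 = 3
P(hit 19) = (3 - 0)/(19 - 0) = 3/19 = 0.1579

0.1579


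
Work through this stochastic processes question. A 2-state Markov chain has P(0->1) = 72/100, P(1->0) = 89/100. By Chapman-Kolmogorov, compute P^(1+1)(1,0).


P^2 = P^1 * P^1
Computing via matrix multiplication of the transition matrix.
Entry (1,0) of P^2 = 0.3471

0.3471


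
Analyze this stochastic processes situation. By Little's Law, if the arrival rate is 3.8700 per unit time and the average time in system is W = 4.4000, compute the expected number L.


Little's Law: L = lambda * W
= 3.8700 * 4.4000
= 17.0280

17.0280


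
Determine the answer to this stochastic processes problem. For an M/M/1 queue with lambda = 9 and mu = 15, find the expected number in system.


rho = 9/15 = 0.6000
L = rho/(1-rho)
= 0.6000/0.4000
= 1.5000

1.5000


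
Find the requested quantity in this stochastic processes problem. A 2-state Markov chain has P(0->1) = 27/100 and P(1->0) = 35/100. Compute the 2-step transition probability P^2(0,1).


Computing P^2 by matrix multiplication.
P = [[0.7300, 0.2700], [0.3500, 0.6500]]
After raising P to the power 2:
P^2(0,1) = 0.3726

0.3726


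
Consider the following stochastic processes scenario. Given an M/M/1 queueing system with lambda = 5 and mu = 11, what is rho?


rho = lambda/mu
= 5/11
= 0.4545

0.4545


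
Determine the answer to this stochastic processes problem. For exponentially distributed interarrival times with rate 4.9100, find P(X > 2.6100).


P(X > t) = exp(-lambda * t)
= exp(-4.9100 * 2.6100)
= exp(-12.8151) = 2.7194e-06

2.7194e-06


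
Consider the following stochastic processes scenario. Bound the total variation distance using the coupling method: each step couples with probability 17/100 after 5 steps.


TV distance bound <= (1-delta)^n
= (1 - 0.1700)^5
= 0.8300^5
= 0.3939

0.3939


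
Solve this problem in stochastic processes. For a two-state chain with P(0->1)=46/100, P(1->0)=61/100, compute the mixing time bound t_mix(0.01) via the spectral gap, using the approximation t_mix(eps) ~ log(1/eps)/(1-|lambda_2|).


lambda_2 = |1 - p01 - p10| = |1 - 0.4600 - 0.6100| = 0.0700
t_mix ~ log(1/eps)/(1 - |lambda_2|)
= log(100)/(1 - 0.0700) = 4.6052/0.9300
= 4.9518

4.9518


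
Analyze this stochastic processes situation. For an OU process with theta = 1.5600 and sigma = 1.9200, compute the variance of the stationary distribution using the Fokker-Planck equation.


Stationary variance = sigma^2 / (2*theta)
= 1.9200^2 / (2*1.5600)
= 3.6864 / 3.1200
= 1.1815

1.1815


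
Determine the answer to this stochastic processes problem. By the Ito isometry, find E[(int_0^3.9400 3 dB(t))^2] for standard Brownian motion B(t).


By Ito isometry: E[(int f dB)^2] = int f^2 dt
= 3^2 * 3.9400
= 9 * 3.9400 = 35.4600

35.4600


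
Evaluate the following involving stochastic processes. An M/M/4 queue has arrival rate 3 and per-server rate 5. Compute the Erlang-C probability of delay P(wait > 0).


a = lambda/mu = 0.6000
rho = a/c = 0.1500
Erlang-C formula applied:
C(c,a) = 0.0035

0.0035


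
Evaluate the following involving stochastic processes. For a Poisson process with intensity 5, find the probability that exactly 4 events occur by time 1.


P(N(t)=k) = (lambda*t)^k * exp(-lambda*t) / k!
lambda*t = 5
= 5^4 * exp(-5) / 4!
= 625 * 0.0067 / 24
= 0.1755

0.1755


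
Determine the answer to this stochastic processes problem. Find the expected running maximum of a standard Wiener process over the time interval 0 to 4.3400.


E(max B(s)) = sqrt(2t/pi)
= sqrt(2*4.3400/pi)
= sqrt(2.7629)
= 1.6622

1.6622


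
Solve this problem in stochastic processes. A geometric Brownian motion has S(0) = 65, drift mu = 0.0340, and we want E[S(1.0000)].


E[S(t)] = S(0) * exp(mu * t)
= 65 * exp(0.0340 * 1.0000)
= 65 * 1.0346
= 67.2480

67.2480


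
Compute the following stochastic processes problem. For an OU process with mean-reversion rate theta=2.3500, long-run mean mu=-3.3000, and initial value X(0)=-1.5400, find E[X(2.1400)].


E[X(t)] = mu + (X(0) - mu)*exp(-theta*t)
= -3.3000 + (-1.5400 - -3.3000)*exp(-2.3500*2.1400)
= -3.3000 + 1.7600 * 0.0065
= -3.2885

-3.2885


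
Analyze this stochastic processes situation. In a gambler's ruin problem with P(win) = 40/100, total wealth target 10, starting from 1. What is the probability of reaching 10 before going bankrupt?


Gambler's ruin formula:
r = q/p = 0.6000/0.4000 = 1.5000
P(win) = (1 - r^i)/(1 - r^N)
= (1 - 1.5000^1)/(1 - 1.5000^10)
= 0.0088

0.0088
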